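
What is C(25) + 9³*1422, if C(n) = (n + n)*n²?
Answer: 1067888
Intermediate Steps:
C(n) = 2*n³ (C(n) = (2*n)*n² = 2*n³)
C(25) + 9³*1422 = 2*25³ + 9³*1422 = 2*15625 + 729*1422 = 31250 + 1036638 = 1067888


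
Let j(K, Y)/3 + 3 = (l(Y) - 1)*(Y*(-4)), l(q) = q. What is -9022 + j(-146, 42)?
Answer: -29695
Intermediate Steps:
j(K, Y) = -9 - 12*Y*(-1 + Y) (j(K, Y) = -9 + 3*((Y - 1)*(Y*(-4))) = -9 + 3*((-1 + Y)*(-4*Y)) = -9 + 3*(-4*Y*(-1 + Y)) = -9 - 12*Y*(-1 + Y))
-9022 + j(-146, 42) = -9022 + (-9 - 12*42**2 + 12*42) = -9022 + (-9 - 12*1764 + 504) = -9022 + (-9 - 21168 + 504) = -9022 - 20673 = -29695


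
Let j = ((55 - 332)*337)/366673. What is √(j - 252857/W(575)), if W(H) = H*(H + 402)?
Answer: 2*I*√299005537991269161747/41197544915 ≈ 0.83946*I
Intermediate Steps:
W(H) = H*(402 + H)
j = -93349/366673 (j = -277*337*(1/366673) = -93349*1/366673 = -93349/366673 ≈ -0.25458)
√(j - 252857/W(575)) = √(-93349/366673 - 252857*1/(575*(402 + 575))) = √(-93349/366673 - 252857/(575*977)) = √(-93349/366673 - 252857/561775) = √(-145156969236/205987724575) = 2*I*√299005537991269161747/41197544915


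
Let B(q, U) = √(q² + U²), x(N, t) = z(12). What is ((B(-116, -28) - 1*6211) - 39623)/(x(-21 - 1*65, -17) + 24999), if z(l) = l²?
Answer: -15278/8381 + 4*√890/25143 ≈ -1.8182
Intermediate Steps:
x(N, t) = 144 (x(N, t) = 12² = 144)
B(q, U) = √(U² + q²)
((B(-116, -28) - 1*6211) - 39623)/(x(-21 - 1*65, -17) + 24999) = ((√((-28)² + (-116)²) - 1*6211) - 39623)/(144 + 24999) = ((√(784 + 13456) - 6211) - 39623)/25143 = ((√14240 - 6211) - 39623)*(1/25143) = ((4*√890 - 6211) - 39623)*(1/25143) = ((-6211 + 4*√890) - 39623)*(1/25143) = (-45834 + 4*√890)*(1/25143) = -15278/8381 + 4*√890/25143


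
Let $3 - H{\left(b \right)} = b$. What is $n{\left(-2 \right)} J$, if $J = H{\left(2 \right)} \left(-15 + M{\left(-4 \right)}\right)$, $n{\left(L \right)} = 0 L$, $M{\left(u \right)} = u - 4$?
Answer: $0$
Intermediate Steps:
$M{\left(u \right)} = -4 + u$
$H{\left(b \right)} = 3 - b$
$n{\left(L \right)} = 0$
$J = -23$ ($J = \left(3 - 2\right) \left(-15 - 8\right) = 1 \left(-23\right) = -23$)
$n{\left(-2 \right)} J = 0 \left(-23\right) = 0$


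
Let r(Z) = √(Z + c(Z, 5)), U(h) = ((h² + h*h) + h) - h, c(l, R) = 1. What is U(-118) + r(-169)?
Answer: 27848 + 2*I*√42 ≈ 27848.0 + 12.961*I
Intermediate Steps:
U(h) = 2*h² (U(h) = ((h² + h²) + h) - h = (2*h² + h) - h = (h + 2*h²) - h = 2*h²)
r(Z) = √(1 + Z) (r(Z) = √(Z + 1) = √(1 + Z))
U(-118) + r(-169) = 2*(-118)² + √(1 - 169) = 2*13924 + √(-168) = 27848 + 2*I*√42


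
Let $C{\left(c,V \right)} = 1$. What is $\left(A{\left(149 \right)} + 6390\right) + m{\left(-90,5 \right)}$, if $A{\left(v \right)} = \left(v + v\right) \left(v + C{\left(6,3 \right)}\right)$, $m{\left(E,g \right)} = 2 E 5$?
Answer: $50190$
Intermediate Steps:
$m{\left(E,g \right)} = 10 E$
$A{\left(v \right)} = 2 v \left(1 + v\right)$ ($A{\left(v \right)} = \left(v + v\right) \left(v + 1\right) = 2 v \left(1 + v\right)$)
$\left(A{\left(149 \right)} + 6390\right) + m{\left(-90,5 \right)} = \left(2 \cdot 149 \left(1 + 149\right) + 6390\right) + 10 \left(-90\right) = \left(2 \cdot 149 \cdot 150 + 6390\right) - 900 = \left(44700 + 6390\right) - 900 = 51090 - 900 = 50190$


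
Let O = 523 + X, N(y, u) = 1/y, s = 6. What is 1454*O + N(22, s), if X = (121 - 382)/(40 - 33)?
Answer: 108759207/154 ≈ 7.0623e+5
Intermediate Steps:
X = -261/7 ≈ -37.286
O = 3400/7 (O = 523 - 261/7 = 3400/7 ≈ 485.71)
1454*O + N(22, s) = 1454*(3400/7) + 1/22 = 4943600/7 + 1/22 = 108759207/154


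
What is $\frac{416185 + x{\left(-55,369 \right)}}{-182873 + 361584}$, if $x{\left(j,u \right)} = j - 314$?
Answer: $\frac{415816}{178711} \approx 2.3268$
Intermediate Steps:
$x{\left(j,u \right)} = -314 + j$ ($x{\left(j,u \right)} = j - 314 = -314 + j$)
$\frac{416185 + x{\left(-55,369 \right)}}{-182873 + 361584} = \frac{416185 - 369}{-182873 + 361584} = \frac{416185 - 369}{178711} = 415816 \cdot \frac{1}{178711} = \frac{415816}{178711}$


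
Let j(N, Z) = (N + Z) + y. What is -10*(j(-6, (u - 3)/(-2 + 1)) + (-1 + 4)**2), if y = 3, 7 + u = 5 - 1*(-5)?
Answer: -60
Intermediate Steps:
u = 3 (u = -7 + (5 - 1*(-5)) = -7 + (5 + 5) = -7 + 10 = 3)
j(N, Z) = 3 + N + Z (j(N, Z) = (N + Z) + 3 = 3 + N + Z)
-10*(j(-6, (u - 3)/(-2 + 1)) + (-1 + 4)**2) = -10*((3 - 6 + (3 - 3)/(-2 + 1)) + (-1 + 4)**2) = -10*((3 - 6 + 0/(-1)) + 3**2) = -10*((3 - 6 + 0*(-1)) + 9) = -10*((3 - 6 + 0) + 9) = -10*(-3 + 9) = -10*6 = -60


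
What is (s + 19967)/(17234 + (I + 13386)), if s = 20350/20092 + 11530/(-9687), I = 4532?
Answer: 1943083359979/3420838041504 ≈ 0.56801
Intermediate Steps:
s = -17265155/97315602 (s = 20350*(1/20092) + 11530*(-1/9687) = 10175/10046 - 11530/9687 = -17265155/97315602 ≈ -0.17741)
(s + 19967)/(17234 + (I + 13386)) = (-17265155/97315602 + 19967)/(17234 + (4532 + 13386)) = 1943083359979/(97315602*(17234 + 17918)) = (1943083359979/97315602)/35152 = (1943083359979/97315602)*(1/35152) = 1943083359979/3420838041504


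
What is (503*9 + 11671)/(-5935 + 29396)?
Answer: 16198/23461 ≈ 0.69042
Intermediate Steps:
(503*9 + 11671)/(-5935 + 29396) = (4527 + 11671)/23461 = 16198*(1/23461) = 16198/23461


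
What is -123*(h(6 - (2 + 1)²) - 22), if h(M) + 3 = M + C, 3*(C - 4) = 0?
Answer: 2952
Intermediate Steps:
C = 4 (C = 4 + (⅓)*0 = 4 + 0 = 4)
h(M) = 1 + M (h(M) = -3 + (M + 4) = -3 + (4 + M) = 1 + M)
-123*(h(6 - (2 + 1)²) - 22) = -123*((1 + (6 - (2 + 1)²)) - 22) = -123*((1 + (6 - 1*3²)) - 22) = -123*((1 + (6 - 1*9)) - 22) = -123*((1 + (6 - 9)) - 22) = -123*((1 - 3) - 22) = -123*(-2 - 22) = -123*(-24) = 2952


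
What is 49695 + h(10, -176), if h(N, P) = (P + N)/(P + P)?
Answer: 8746403/176 ≈ 49696.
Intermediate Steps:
h(N, P) = (N + P)/(2*P) (h(N, P) = (N + P)/((2*P)) = (N + P)*(1/(2*P)) = (N + P)/(2*P))
49695 + h(10, -176) = 49695 + (1/2)*(10 - 176)/(-176) = 49695 + (1/2)*(-1/176)*(-166) = 49695 + 83/176 = 8746403/176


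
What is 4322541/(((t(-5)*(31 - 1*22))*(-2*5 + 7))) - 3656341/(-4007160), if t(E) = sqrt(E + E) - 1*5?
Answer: 641548312667/28050120 + 1440847*I*sqrt(10)/315 ≈ 22872.0 + 14465.0*I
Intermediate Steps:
t(E) = -5 + sqrt(2)*sqrt(E) (t(E) = sqrt(2*E) - 5 = sqrt(2)*sqrt(E) - 5 = -5 + sqrt(2)*sqrt(E))
4322541/(((t(-5)*(31 - 1*22))*(-2*5 + 7))) - 3656341/(-4007160) = 4322541/((((-5 + sqrt(2)*sqrt(-5))*(31 - 1*22))*(-2*5 + 7))) - 3656341/(-4007160) = 4322541/((((-5 + sqrt(2)*(I*sqrt(5)))*(31 - 22))*(-10 + 7))) - 3656341*(-1/4007160) = 4322541/((((-5 + I*sqrt(10))*9)*(-3))) + 3656341/4007160 = 4322541/(((-45 + 9*I*sqrt(10))*(-3))) + 3656341/4007160 = 4322541/(135 - 27*I*sqrt(10)) + 3656341/4007160 = 3656341/4007160 + 4322541/(135 - 27*I*sqrt(10))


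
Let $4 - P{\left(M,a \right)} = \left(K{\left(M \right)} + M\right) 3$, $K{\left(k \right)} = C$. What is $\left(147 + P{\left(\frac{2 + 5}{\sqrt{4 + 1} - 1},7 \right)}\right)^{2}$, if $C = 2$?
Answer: $\frac{157343}{8} - \frac{11739 \sqrt{5}}{8} \approx 16387.0$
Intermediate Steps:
$K{\left(k \right)} = 2$
$P{\left(M,a \right)} = -2 - 3 M$ ($P{\left(M,a \right)} = 4 - \left(2 + M\right) 3 = 4 - \left(6 + 3 M\right) = -2 - 3 M$)
$\left(147 + P{\left(\frac{2 + 5}{\sqrt{4 + 1} - 1},7 \right)}\right)^{2} = \left(147 - \left(2 + 3 \frac{2 + 5}{\sqrt{4 + 1} - 1}\right)\right)^{2} = \left(147 - \left(2 + 3 \frac{7}{\sqrt{5} - 1}\right)\right)^{2} = \left(147 - \left(2 + 3 \frac{7}{-1 + \sqrt{5}}\right)\right)^{2} = \left(147 - \left(2 + \frac{21}{-1 + \sqrt{5}}\right)\right)^{2} = \left(145 - \frac{21}{-1 + \sqrt{5}}\right)^{2}$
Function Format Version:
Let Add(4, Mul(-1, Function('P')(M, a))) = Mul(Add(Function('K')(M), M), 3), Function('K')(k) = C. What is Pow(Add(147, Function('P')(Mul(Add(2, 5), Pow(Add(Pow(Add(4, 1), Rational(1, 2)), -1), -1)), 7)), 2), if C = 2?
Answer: Add(Rational(157343, 8), Mul(Rational(-11739, 8), Pow(5, Rational(1, 2)))) ≈ 16387.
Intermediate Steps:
Function('K')(k) = 2
Function('P')(M, a) = Add(-2, Mul(-3, M)) (Function('P')(M, a) = Add(4, Mul(-1, Mul(Add(2, M), 3))) = Add(4, Mul(-1, Add(6, Mul(3, M)))) = Add(4, Add(-6, Mul(-3, M))) = Add(-2, Mul(-3, M)))
Pow(Add(147, Function('P')(Mul(Add(2, 5), Pow(Add(Pow(Add(4, 1), Rational(1, 2)), -1), -1)), 7)), 2) = Pow(Add(147, Add(-2, Mul(-3, Mul(Add(2, 5), Pow(Add(Pow(Add(4, 1), Rational(1, 2)), -1), -1))))), 2) = Pow(Add(147, Add(-2, Mul(-3, Mul(7, Pow(Add(Pow(5, Rational(1, 2)), -1), -1))))), 2) = Pow(Add(147, Add(-2, Mul(-3, Mul(7, Pow(Add(-1, Pow(5, Rational(1, 2))), -1))))), 2) = Pow(Add(147, Add(-2, Mul(-21, Pow(Add(-1, Pow(5, Rational(1, 2))), -1)))), 2) = Pow(Add(145, Mul(-21, Pow(Add(-1, Pow(5, Rational(1, 2))), -1))), 2)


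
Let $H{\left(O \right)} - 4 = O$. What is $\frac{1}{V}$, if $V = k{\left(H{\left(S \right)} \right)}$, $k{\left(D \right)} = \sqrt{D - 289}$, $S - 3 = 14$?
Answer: $- \frac{i \sqrt{67}}{134} \approx - 0.061085 i$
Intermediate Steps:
$S = 17$ ($S = 3 + 14 = 17$)
$H{\left(O \right)} = 4 + O$
$k{\left(D \right)} = \sqrt{-289 + D}$
$V = 2 i \sqrt{67}$ ($V = \sqrt{-289 + \left(4 + 17\right)} = \sqrt{-289 + 21} = \sqrt{-268} = 2 i \sqrt{67} \approx 16.371 i$)
$\frac{1}{V} = \frac{1}{2 i \sqrt{67}} = - \frac{i \sqrt{67}}{134}$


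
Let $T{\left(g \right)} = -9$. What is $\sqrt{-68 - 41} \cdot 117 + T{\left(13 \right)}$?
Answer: $-9 + 117 i \sqrt{109} \approx -9.0 + 1221.5 i$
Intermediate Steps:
$\sqrt{-68 - 41} \cdot 117 + T{\left(13 \right)} = \sqrt{-68 - 41} \cdot 117 - 9 = \sqrt{-109} \cdot 117 - 9 = i \sqrt{109} \cdot 117 - 9 = 117 i \sqrt{109} - 9 = -9 + 117 i \sqrt{109}$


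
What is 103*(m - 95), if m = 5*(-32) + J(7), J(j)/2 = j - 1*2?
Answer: -25235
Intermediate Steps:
J(j) = -4 + 2*j (J(j) = 2*(j - 1*2) = 2*(j - 2) = 2*(-2 + j) = -4 + 2*j)
m = -150 (m = 5*(-32) + (-4 + 2*7) = -160 + (-4 + 14) = -160 + 10 = -150)
103*(m - 95) = 103*(-150 - 95) = 103*(-245) = -25235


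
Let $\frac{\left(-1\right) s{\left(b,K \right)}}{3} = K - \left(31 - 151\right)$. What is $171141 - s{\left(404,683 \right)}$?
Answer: $173550$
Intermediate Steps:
$s{\left(b,K \right)} = -360 - 3 K$ ($s{\left(b,K \right)} = - 3 \left(K - \left(31 - 151\right)\right) = - 3 \left(K - -120\right) = - 3 \left(K + 120\right) = - 3 \left(120 + K\right) = -360 - 3 K$)
$171141 - s{\left(404,683 \right)} = 171141 - \left(-360 - 2049\right) = 171141 - -2409 = 171141 + 2409 = 173550$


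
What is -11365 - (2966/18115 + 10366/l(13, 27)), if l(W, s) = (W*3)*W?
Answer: -104568910177/9184305 ≈ -11386.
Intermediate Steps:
l(W, s) = 3*W² (l(W, s) = (3*W)*W = 3*W²)
-11365 - (2966/18115 + 10366/l(13, 27)) = -11365 - (2966/18115 + 10366/((3*13²))) = -11365 - (2966*(1/18115) + 10366/((3*169))) = -11365 - (2966/18115 + 10366/507) = -11365 - 1*189283852/9184305 = -11365 - 189283852/9184305 = -104568910177/9184305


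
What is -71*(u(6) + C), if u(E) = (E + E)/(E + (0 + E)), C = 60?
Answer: -4331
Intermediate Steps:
u(E) = 1 (u(E) = (2*E)/(E + E) = (2*E)/((2*E)) = (2*E)*(1/(2*E)) = 1)
-71*(u(6) + C) = -71*(1 + 60) = -71*61 = -4331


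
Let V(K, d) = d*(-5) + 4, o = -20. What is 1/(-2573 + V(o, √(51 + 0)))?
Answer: -2569/6598486 + 5*√51/6598486 ≈ -0.00038392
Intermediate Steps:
V(K, d) = 4 - 5*d (V(K, d) = -5*d + 4 = 4 - 5*d)
1/(-2573 + V(o, √(51 + 0))) = 1/(-2573 + (4 - 5*√(51 + 0))) = 1/(-2573 + (4 - 5*√51)) = 1/(-2569 - 5*√51)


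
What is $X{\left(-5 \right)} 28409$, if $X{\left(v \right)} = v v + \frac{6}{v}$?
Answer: $\frac{3380671}{5} \approx 6.7613 \cdot 10^{5}$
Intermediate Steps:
$X{\left(v \right)} = v^{2} + \frac{6}{v}$
$X{\left(-5 \right)} 28409 = \frac{6 + \left(-5\right)^{3}}{-5} \cdot 28409 = - \frac{6 - 125}{5} \cdot 28409 = \left(- \frac{1}{5}\right) \left(-119\right) 28409 = \frac{119}{5} \cdot 28409 = \frac{3380671}{5}$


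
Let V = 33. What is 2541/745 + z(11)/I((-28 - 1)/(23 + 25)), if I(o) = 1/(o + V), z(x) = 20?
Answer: 5822867/8940 ≈ 651.33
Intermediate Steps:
I(o) = 1/(33 + o) (I(o) = 1/(o + 33) = 1/(33 + o))
2541/745 + z(11)/I((-28 - 1)/(23 + 25)) = 2541/745 + 20/(1/(33 + (-28 - 1)/(23 + 25))) = 2541*(1/745) + 20/(1/(33 - 29/48)) = 2541/745 + 20/(1/(33 - 29*1/48)) = 2541/745 + 20/(1/(33 - 29/48)) = 2541/745 + 20/(1/(1555/48)) = 2541/745 + 20/(48/1555) = 2541/745 + 20*(1555/48) = 2541/745 + 7775/12 = 5822867/8940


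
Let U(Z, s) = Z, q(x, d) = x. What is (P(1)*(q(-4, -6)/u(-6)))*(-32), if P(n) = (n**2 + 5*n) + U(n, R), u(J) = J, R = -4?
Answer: -448/3 ≈ -149.33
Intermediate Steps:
P(n) = n**2 + 6*n (P(n) = (n**2 + 5*n) + n = n**2 + 6*n)
(P(1)*(q(-4, -6)/u(-6)))*(-32) = ((1*(6 + 1))*(-4/(-6)))*(-32) = ((1*7)*(-4*(-1/6)))*(-32) = (7*(2/3))*(-32) = (14/3)*(-32) = -448/3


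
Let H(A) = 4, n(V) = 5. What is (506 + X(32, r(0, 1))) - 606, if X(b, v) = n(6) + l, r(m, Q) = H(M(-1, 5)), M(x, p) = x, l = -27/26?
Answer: -2497/26 ≈ -96.038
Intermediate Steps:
l = -27/26 (l = -27*1/26 = -27/26 ≈ -1.0385)
r(m, Q) = 4
X(b, v) = 103/26 (X(b, v) = 5 - 27/26 = 103/26)
(506 + X(32, r(0, 1))) - 606 = (506 + 103/26) - 606 = 13259/26 - 606 = -2497/26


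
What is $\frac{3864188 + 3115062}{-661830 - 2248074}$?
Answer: $- \frac{3489625}{1454952} \approx -2.3984$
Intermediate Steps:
$\frac{3864188 + 3115062}{-661830 - 2248074} = \frac{6979250}{-2909904} = 6979250 \left(- \frac{1}{2909904}\right) = - \frac{3489625}{1454952}$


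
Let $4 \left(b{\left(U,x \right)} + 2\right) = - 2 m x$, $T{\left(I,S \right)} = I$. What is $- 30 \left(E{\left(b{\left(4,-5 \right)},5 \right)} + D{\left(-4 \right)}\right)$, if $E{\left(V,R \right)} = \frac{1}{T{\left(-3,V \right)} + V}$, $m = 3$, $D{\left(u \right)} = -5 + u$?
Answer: $258$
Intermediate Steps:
$b{\left(U,x \right)} = -2 - \frac{3 x}{2}$ ($b{\left(U,x \right)} = -2 + \frac{\left(-2\right) 3 x}{4} = -2 + \frac{\left(-6\right) x}{4} = -2 - \frac{3 x}{2}$)
$E{\left(V,R \right)} = \frac{1}{-3 + V}$
$- 30 \left(E{\left(b{\left(4,-5 \right)},5 \right)} + D{\left(-4 \right)}\right) = - 30 \left(\frac{1}{-3 - - \frac{11}{2}} - 9\right) = - 30 \left(\frac{1}{-3 + \left(-2 + \frac{15}{2}\right)} - 9\right) = - 30 \left(\frac{1}{-3 + \frac{11}{2}} - 9\right) = - 30 \left(\frac{1}{\frac{5}{2}} - 9\right) = - 30 \left(\frac{2}{5} - 9\right) = \left(-30\right) \left(- \frac{43}{5}\right) = 258$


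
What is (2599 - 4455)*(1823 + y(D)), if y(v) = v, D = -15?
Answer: -3355648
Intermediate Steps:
(2599 - 4455)*(1823 + y(D)) = (2599 - 4455)*(1823 - 15) = -1856*1808 = -3355648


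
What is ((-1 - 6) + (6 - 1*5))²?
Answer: 36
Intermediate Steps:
((-1 - 6) + (6 - 1*5))² = (-7 + (6 - 5))² = (-7 + 1)² = (-6)² = 36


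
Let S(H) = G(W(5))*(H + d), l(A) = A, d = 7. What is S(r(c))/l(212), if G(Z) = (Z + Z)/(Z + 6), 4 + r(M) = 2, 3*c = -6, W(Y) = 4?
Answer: 1/53 ≈ 0.018868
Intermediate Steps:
c = -2 (c = (⅓)*(-6) = -2)
r(M) = -2 (r(M) = -4 + 2 = -2)
G(Z) = 2*Z/(6 + Z) (G(Z) = (2*Z)/(6 + Z) = 2*Z/(6 + Z))
S(H) = 28/5 + 4*H/5 (S(H) = (2*4/(6 + 4))*(H + 7) = (2*4/10)*(7 + H) = (2*4*(⅒))*(7 + H) = 4*(7 + H)/5 = 28/5 + 4*H/5)
S(r(c))/l(212) = (28/5 + (⅘)*(-2))/212 = (28/5 - 8/5)*(1/212) = 4*(1/212) = 1/53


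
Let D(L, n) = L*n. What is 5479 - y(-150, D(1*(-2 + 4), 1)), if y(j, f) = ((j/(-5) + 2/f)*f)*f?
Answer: 5355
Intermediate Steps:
y(j, f) = f²*(2/f - j/5) (y(j, f) = ((j*(-⅕) + 2/f)*f)*f = ((-j/5 + 2/f)*f)*f = ((2/f - j/5)*f)*f = (f*(2/f - j/5))*f = f²*(2/f - j/5))
5479 - y(-150, D(1*(-2 + 4), 1)) = 5479 - (1*(-2 + 4))*1*(10 - 1*(1*(-2 + 4))*1*(-150))/5 = 5479 - (1*2)*1*(10 - 1*(1*2)*1*(-150))/5 = 5479 - 2*1*(10 - 1*2*1*(-150))/5 = 5479 - 2*(10 - 1*2*(-150))/5 = 5479 - 2*(10 + 300)/5 = 5479 - 2*310/5 = 5479 - 1*124 = 5479 - 124 = 5355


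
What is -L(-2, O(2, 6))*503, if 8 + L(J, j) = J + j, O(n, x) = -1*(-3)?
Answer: 3521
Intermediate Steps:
O(n, x) = 3
L(J, j) = -8 + J + j (L(J, j) = -8 + (J + j) = -8 + J + j)
-L(-2, O(2, 6))*503 = -(-8 - 2 + 3)*503 = -(-7)*503 = -1*(-3521) = 3521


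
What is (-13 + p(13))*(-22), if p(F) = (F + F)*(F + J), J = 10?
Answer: -12870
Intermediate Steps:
p(F) = 2*F*(10 + F) (p(F) = (F + F)*(F + 10) = (2*F)*(10 + F) = 2*F*(10 + F))
(-13 + p(13))*(-22) = (-13 + 2*13*(10 + 13))*(-22) = (-13 + 2*13*23)*(-22) = (-13 + 598)*(-22) = 585*(-22) = -12870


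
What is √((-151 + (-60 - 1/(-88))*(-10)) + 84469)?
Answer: √41100257/22 ≈ 291.41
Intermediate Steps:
√((-151 + (-60 - 1/(-88))*(-10)) + 84469) = √((-151 + (-60 - 1*(-1/88))*(-10)) + 84469) = √((-151 + (-60 + 1/88)*(-10)) + 84469) = √((-151 - 5279/88*(-10)) + 84469) = √((-151 + 26395/44) + 84469) = √(19751/44 + 84469) = √(3736387/44) = √41100257/22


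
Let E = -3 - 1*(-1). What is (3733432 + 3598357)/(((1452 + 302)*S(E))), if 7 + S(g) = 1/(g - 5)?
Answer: -51322523/87700 ≈ -585.21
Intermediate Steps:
E = -2 (E = -3 + 1 = -2)
S(g) = -7 + 1/(-5 + g) (S(g) = -7 + 1/(g - 5) = -7 + 1/(-5 + g))
(3733432 + 3598357)/(((1452 + 302)*S(E))) = (3733432 + 3598357)/(((1452 + 302)*((36 - 7*(-2))/(-5 - 2)))) = 7331789/((1754*((36 + 14)/(-7)))) = 7331789/((1754*(-⅐*50))) = 7331789/((1754*(-50/7))) = 7331789/(-87700/7) = 7331789*(-7/87700) = -51322523/87700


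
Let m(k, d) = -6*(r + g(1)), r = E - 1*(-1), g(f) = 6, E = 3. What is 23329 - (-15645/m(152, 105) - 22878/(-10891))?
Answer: 1004853731/43564 ≈ 23066.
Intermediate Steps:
r = 4 (r = 3 - 1*(-1) = 3 + 1 = 4)
m(k, d) = -60 (m(k, d) = -6*(4 + 6) = -6*10 = -60)
23329 - (-15645/m(152, 105) - 22878/(-10891)) = 23329 - (-15645/(-60) - 22878/(-10891)) = 23329 - (-15645*(-1/60) - 22878*(-1/10891)) = 23329 - (1043/4 + 22878/10891) = 23329 - 1*11450825/43564 = 23329 - 11450825/43564 = 1004853731/43564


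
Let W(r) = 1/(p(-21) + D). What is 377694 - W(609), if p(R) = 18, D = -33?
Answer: 5665411/15 ≈ 3.7769e+5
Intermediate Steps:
W(r) = -1/15 (W(r) = 1/(18 - 33) = 1/(-15) = -1/15)
377694 - W(609) = 377694 - 1*(-1/15) = 377694 + 1/15 = 5665411/15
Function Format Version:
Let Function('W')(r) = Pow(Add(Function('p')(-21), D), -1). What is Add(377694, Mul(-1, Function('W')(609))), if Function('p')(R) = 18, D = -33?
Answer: Rational(5665411, 15) ≈ 3.7769e+5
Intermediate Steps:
Function('W')(r) = Rational(-1, 15) (Function('W')(r) = Pow(Add(18, -33), -1) = Pow(-15, -1) = Rational(-1, 15))
Add(377694, Mul(-1, Function('W')(609))) = Add(377694, Mul(-1, Rational(-1, 15))) = Add(377694, Rational(1, 15)) = Rational(5665411, 15)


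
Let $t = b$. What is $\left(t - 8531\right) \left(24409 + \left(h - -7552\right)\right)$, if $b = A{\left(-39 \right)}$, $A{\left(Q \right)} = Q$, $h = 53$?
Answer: $-274359980$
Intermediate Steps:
$b = -39$
$t = -39$
$\left(t - 8531\right) \left(24409 + \left(h - -7552\right)\right) = \left(-39 - 8531\right) \left(24409 + \left(53 - -7552\right)\right) = - 8570 \left(24409 + \left(53 + 7552\right)\right) = - 8570 \left(24409 + 7605\right) = \left(-8570\right) 32014 = -274359980$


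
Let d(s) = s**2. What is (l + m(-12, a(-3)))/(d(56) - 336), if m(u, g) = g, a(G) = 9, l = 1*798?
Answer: 807/2800 ≈ 0.28821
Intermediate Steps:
l = 798
(l + m(-12, a(-3)))/(d(56) - 336) = (798 + 9)/(56**2 - 336) = 807/(3136 - 336) = 807/2800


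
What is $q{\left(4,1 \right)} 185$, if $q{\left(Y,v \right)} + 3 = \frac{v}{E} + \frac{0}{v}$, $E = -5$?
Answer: $-592$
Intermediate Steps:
$q{\left(Y,v \right)} = -3 - \frac{v}{5}$ ($q{\left(Y,v \right)} = -3 + \left(\frac{v}{-5} + \frac{0}{v}\right) = -3 + \left(v \left(- \frac{1}{5}\right) + 0\right) = -3 + \left(- \frac{v}{5} + 0\right) = -3 - \frac{v}{5}$)
$q{\left(4,1 \right)} 185 = \left(-3 - \frac{1}{5}\right) 185 = \left(- \frac{16}{5}\right) 185 = -592$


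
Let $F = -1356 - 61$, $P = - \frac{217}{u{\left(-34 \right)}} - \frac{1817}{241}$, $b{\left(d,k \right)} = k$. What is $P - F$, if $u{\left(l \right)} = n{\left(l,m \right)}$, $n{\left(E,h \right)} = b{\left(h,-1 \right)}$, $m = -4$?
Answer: $\frac{391977}{241} \approx 1626.5$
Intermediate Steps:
$n{\left(E,h \right)} = -1$
$u{\left(l \right)} = -1$
$P = \frac{50480}{241}$ ($P = - \frac{217}{-1} - \frac{1817}{241} = \left(-217\right) \left(-1\right) - \frac{1817}{241} = 217 - \frac{1817}{241} = \frac{50480}{241} \approx 209.46$)
$F = -1417$ ($F = -1356 - 61 = -1417$)
$P - F = \frac{50480}{241} - -1417 = \frac{50480}{241} + 1417 = \frac{391977}{241}$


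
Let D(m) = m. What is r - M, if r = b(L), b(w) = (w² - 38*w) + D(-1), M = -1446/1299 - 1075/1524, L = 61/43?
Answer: -62319877877/1220140308 ≈ -51.076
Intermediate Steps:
L = 61/43 (L = 61*(1/43) = 61/43 ≈ 1.4186)
M = -1200043/659892 (M = -1446*1/1299 - 1075*1/1524 = -482/433 - 1075/1524 = -1200043/659892 ≈ -1.8185)
b(w) = -1 + w² - 38*w (b(w) = (w² - 38*w) - 1 = -1 + w² - 38*w)
r = -97802/1849 (r = -1 + (61/43)² - 38*61/43 = -1 + 3721/1849 - 2318/43 = -97802/1849 ≈ -52.895)
r - M = -97802/1849 - 1*(-1200043/659892) = -97802/1849 + 1200043/659892 = -62319877877/1220140308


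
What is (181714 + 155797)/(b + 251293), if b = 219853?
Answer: 337511/471146 ≈ 0.71636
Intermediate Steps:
(181714 + 155797)/(b + 251293) = (181714 + 155797)/(219853 + 251293) = 337511/471146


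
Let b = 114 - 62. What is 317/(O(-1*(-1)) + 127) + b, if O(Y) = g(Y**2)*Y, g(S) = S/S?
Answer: 6973/128 ≈ 54.477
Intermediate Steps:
g(S) = 1
O(Y) = Y (O(Y) = 1*Y = Y)
b = 52
317/(O(-1*(-1)) + 127) + b = 317/(-1*(-1) + 127) + 52 = 317/(1 + 127) + 52 = 317/128 + 52 = 6973/128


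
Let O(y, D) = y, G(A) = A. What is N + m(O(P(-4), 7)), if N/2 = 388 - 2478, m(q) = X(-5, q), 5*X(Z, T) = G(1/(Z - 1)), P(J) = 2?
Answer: -125401/30 ≈ -4180.0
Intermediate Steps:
X(Z, T) = 1/(5*(-1 + Z)) (X(Z, T) = 1/(5*(Z - 1)) = 1/(5*(-1 + Z)))
m(q) = -1/30 (m(q) = 1/(5*(-1 - 5)) = (⅕)/(-6) = (⅕)*(-⅙) = -1/30)
N = -4180 (N = 2*(388 - 2478) = 2*(-2090) = -4180)
N + m(O(P(-4), 7)) = -4180 - 1/30 = -125401/30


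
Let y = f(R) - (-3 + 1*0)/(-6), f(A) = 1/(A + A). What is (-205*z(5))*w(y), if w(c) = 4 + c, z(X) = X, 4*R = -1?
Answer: -3075/2 ≈ -1537.5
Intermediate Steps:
R = -¼ (R = (¼)*(-1) = -¼ ≈ -0.25000)
f(A) = 1/(2*A)
y = -5/2 (y = 1/(2*(-¼)) - (-3 + 1*0)/(-6) = (½)*(-4) - (-3 + 0)*(-1)/6 = -2 - (-3)*(-1)/6 = -2 - 1*½ = -2 - ½ = -5/2 ≈ -2.5000)
(-205*z(5))*w(y) = (-205*5)*(4 - 5/2) = -1025*3/2 = -3075/2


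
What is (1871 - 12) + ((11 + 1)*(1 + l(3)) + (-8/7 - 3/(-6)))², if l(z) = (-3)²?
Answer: 3156605/196 ≈ 16105.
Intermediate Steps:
l(z) = 9
(1871 - 12) + ((11 + 1)*(1 + l(3)) + (-8/7 - 3/(-6)))² = (1871 - 12) + ((11 + 1)*(1 + 9) + (-8/7 - 3/(-6)))² = 1859 + (12*10 + (-8*⅐ - 3*(-⅙)))² = 1859 + (120 + (-8/7 + ½))² = 1859 + (120 - 9/14)² = 1859 + (1671/14)² = 1859 + 2792241/196 = 3156605/196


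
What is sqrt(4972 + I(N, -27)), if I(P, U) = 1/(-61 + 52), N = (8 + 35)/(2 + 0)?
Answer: sqrt(44747)/3 ≈ 70.512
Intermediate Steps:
N = 43/2 ≈ 21.500
I(P, U) = -1/9 (I(P, U) = 1/(-9) = -1/9)
sqrt(4972 + I(N, -27)) = sqrt(4972 - 1/9) = sqrt(44747/9) = sqrt(44747)/3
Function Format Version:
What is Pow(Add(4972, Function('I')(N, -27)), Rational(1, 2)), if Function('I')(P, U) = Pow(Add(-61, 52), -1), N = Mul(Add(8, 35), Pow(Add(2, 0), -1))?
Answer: Mul(Rational(1, 3), Pow(44747, Rational(1, 2))) ≈ 70.512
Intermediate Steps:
N = Rational(43, 2) (N = Mul(43, Pow(2, -1)) = Mul(43, Rational(1, 2)) = Rational(43, 2) ≈ 21.500)
Function('I')(P, U) = Rational(-1, 9) (Function('I')(P, U) = Pow(-9, -1) = Rational(-1, 9))
Pow(Add(4972, Function('I')(N, -27)), Rational(1, 2)) = Pow(Add(4972, Rational(-1, 9)), Rational(1, 2)) = Pow(Rational(44747, 9), Rational(1, 2)) = Mul(Rational(1, 3), Pow(44747, Rational(1, 2)))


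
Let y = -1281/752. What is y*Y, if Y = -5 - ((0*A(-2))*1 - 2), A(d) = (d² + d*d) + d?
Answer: 3843/752 ≈ 5.1104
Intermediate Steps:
y = -1281/752 (y = -1281*1/752 = -1281/752 ≈ -1.7035)
A(d) = d + 2*d² (A(d) = (d² + d²) + d = 2*d² + d = d + 2*d²)
Y = -3 (Y = -5 - ((0*(-2*(1 + 2*(-2))))*1 - 2) = -5 - ((0*(-2*(1 - 4)))*1 - 2) = -5 - ((0*(-2*(-3)))*1 - 2) = -5 - ((0*6)*1 - 2) = -5 - (0*1 - 2) = -5 - (0 - 2) = -5 - 1*(-2) = -5 + 2 = -3)
y*Y = -1281/752*(-3) = 3843/752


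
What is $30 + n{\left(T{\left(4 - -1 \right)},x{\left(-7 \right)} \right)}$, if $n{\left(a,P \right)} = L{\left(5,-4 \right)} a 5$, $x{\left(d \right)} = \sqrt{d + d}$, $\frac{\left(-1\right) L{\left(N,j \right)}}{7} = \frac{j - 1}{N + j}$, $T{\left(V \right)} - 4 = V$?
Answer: $1605$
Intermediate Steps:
$T{\left(V \right)} = 4 + V$
$L{\left(N,j \right)} = - \frac{7 \left(-1 + j\right)}{N + j}$ ($L{\left(N,j \right)} = - 7 \frac{j - 1}{N + j} = - 7 \frac{-1 + j}{N + j} = - \frac{7 \left(-1 + j\right)}{N + j}$)
$x{\left(d \right)} = \sqrt{2} \sqrt{d}$ ($x{\left(d \right)} = \sqrt{2 d} = \sqrt{2} \sqrt{d}$)
$n{\left(a,P \right)} = 175 a$ ($n{\left(a,P \right)} = \frac{7 \left(1 - -4\right)}{5 - 4} a 5 = \frac{7 \left(1 + 4\right)}{1} a 5 = 7 \cdot 1 \cdot 5 a 5 = 35 a 5 = 175 a$)
$30 + n{\left(T{\left(4 - -1 \right)},x{\left(-7 \right)} \right)} = 30 + 175 \left(4 + \left(4 - -1\right)\right) = 30 + 175 \left(4 + \left(4 + 1\right)\right) = 30 + 175 \left(4 + 5\right) = 30 + 175 \cdot 9 = 30 + 1575 = 1605$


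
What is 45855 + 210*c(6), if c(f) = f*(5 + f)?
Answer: 59715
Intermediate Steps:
45855 + 210*c(6) = 45855 + 210*(6*(5 + 6)) = 45855 + 210*(6*11) = 45855 + 210*66 = 45855 + 13860 = 59715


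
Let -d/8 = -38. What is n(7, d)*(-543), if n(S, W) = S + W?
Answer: -168873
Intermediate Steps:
d = 304 (d = -8*(-38) = 304)
n(7, d)*(-543) = (7 + 304)*(-543) = 311*(-543) = -168873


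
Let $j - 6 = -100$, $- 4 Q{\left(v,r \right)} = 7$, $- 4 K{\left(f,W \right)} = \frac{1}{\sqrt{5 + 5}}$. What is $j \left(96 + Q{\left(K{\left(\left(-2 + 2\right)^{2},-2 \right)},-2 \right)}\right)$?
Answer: $- \frac{17719}{2} \approx -8859.5$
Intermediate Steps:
$K{\left(f,W \right)} = - \frac{\sqrt{10}}{40}$ ($K{\left(f,W \right)} = - \frac{1}{4 \sqrt{5 + 5}} = - \frac{1}{4 \sqrt{10}} = - \frac{\frac{1}{10} \sqrt{10}}{4} = - \frac{\sqrt{10}}{40}$)
$Q{\left(v,r \right)} = - \frac{7}{4}$ ($Q{\left(v,r \right)} = \left(- \frac{1}{4}\right) 7 = - \frac{7}{4}$)
$j = -94$ ($j = 6 - 100 = -94$)
$j \left(96 + Q{\left(K{\left(\left(-2 + 2\right)^{2},-2 \right)},-2 \right)}\right) = - 94 \left(96 - \frac{7}{4}\right) = \left(-94\right) \frac{377}{4} = - \frac{17719}{2}$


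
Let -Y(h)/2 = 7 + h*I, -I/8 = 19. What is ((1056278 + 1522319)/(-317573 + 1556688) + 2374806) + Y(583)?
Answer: 3162253797357/1239115 ≈ 2.5520e+6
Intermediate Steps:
I = -152 (I = -8*19 = -152)
Y(h) = -14 + 304*h (Y(h) = -2*(7 + h*(-152)) = -2*(7 - 152*h) = -14 + 304*h)
((1056278 + 1522319)/(-317573 + 1556688) + 2374806) + Y(583) = ((1056278 + 1522319)/(-317573 + 1556688) + 2374806) + (-14 + 304*583) = (2578597/1239115 + 2374806) + (-14 + 177232) = (2578597*(1/1239115) + 2374806) + 177218 = (2578597/1239115 + 2374806) + 177218 = 2942660315287/1239115 + 177218 = 3162253797357/1239115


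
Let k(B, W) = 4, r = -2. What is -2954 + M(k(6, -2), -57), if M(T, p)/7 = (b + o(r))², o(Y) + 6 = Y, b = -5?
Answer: -1771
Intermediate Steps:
o(Y) = -6 + Y
M(T, p) = 1183 (M(T, p) = 7*(-5 + (-6 - 2))² = 7*(-5 - 8)² = 7*(-13)² = 7*169 = 1183)
-2954 + M(k(6, -2), -57) = -2954 + 1183 = -1771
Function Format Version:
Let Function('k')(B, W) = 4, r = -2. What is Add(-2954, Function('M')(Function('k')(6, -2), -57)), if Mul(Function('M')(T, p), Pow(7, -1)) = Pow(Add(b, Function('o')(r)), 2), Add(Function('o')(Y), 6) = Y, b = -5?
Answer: -1771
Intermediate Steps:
Function('o')(Y) = Add(-6, Y)
Function('M')(T, p) = 1183 (Function('M')(T, p) = Mul(7, Pow(Add(-5, Add(-6, -2)), 2)) = Mul(7, Pow(Add(-5, -8), 2)) = Mul(7, Pow(-13, 2)) = Mul(7, 169) = 1183)
Add(-2954, Function('M')(Function('k')(6, -2), -57)) = Add(-2954, 1183) = -1771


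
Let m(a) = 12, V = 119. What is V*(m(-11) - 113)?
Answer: -12019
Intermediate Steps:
V*(m(-11) - 113) = 119*(12 - 113) = 119*(-101) = -12019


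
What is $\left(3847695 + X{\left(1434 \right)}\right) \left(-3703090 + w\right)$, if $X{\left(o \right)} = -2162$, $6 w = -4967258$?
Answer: $- \frac{52271941670167}{3} \approx -1.7424 \cdot 10^{13}$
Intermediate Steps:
$w = - \frac{2483629}{3}$ ($w = \frac{1}{6} \left(-4967258\right) = - \frac{2483629}{3} \approx -8.2788 \cdot 10^{5}$)
$\left(3847695 + X{\left(1434 \right)}\right) \left(-3703090 + w\right) = \left(3847695 - 2162\right) \left(-3703090 - \frac{2483629}{3}\right) = 3845533 \left(- \frac{13592899}{3}\right) = - \frac{52271941670167}{3}$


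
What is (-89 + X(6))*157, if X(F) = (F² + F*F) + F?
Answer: -1727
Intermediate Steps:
X(F) = F + 2*F² (X(F) = (F² + F²) + F = 2*F² + F = F + 2*F²)
(-89 + X(6))*157 = (-89 + 6*(1 + 2*6))*157 = (-89 + 6*(1 + 12))*157 = (-89 + 6*13)*157 = (-89 + 78)*157 = -11*157 = -1727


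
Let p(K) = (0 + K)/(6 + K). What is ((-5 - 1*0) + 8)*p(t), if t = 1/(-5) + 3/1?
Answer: 21/22 ≈ 0.95455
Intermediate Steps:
t = 14/5 (t = 1*(-⅕) + 3*1 = -⅕ + 3 = 14/5 ≈ 2.8000)
p(K) = K/(6 + K)
((-5 - 1*0) + 8)*p(t) = ((-5 - 1*0) + 8)*(14/(5*(6 + 14/5))) = ((-5 + 0) + 8)*(14/(5*(44/5))) = (-5 + 8)*((14/5)*(5/44)) = 3*(7/22) = 21/22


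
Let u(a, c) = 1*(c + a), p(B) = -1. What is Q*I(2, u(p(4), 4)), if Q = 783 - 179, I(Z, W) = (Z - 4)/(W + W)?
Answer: -604/3 ≈ -201.33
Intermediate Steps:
u(a, c) = a + c (u(a, c) = 1*(a + c) = a + c)
I(Z, W) = (-4 + Z)/(2*W) (I(Z, W) = (-4 + Z)/((2*W)) = (-4 + Z)*(1/(2*W)) = (-4 + Z)/(2*W))
Q = 604
Q*I(2, u(p(4), 4)) = 604*((-4 + 2)/(2*(-1 + 4))) = 604*((½)*(-2)/3) = 604*((½)*(⅓)*(-2)) = 604*(-⅓) = -604/3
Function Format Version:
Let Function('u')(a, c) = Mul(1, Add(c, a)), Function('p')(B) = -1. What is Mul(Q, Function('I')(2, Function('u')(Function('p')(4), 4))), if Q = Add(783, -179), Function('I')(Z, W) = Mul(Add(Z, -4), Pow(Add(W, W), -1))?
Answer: Rational(-604, 3) ≈ -201.33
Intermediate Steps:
Function('u')(a, c) = Add(a, c) (Function('u')(a, c) = Mul(1, Add(a, c)) = Add(a, c))
Function('I')(Z, W) = Mul(Rational(1, 2), Pow(W, -1), Add(-4, Z)) (Function('I')(Z, W) = Mul(Add(-4, Z), Pow(Mul(2, W), -1)) = Mul(Add(-4, Z), Mul(Rational(1, 2), Pow(W, -1))) = Mul(Rational(1, 2), Pow(W, -1), Add(-4, Z)))
Q = 604
Mul(Q, Function('I')(2, Function('u')(Function('p')(4), 4))) = Mul(604, Mul(Rational(1, 2), Pow(Add(-1, 4), -1), Add(-4, 2))) = Mul(604, Mul(Rational(1, 2), Pow(3, -1), -2)) = Mul(604, Mul(Rational(1, 2), Rational(1, 3), -2)) = Mul(604, Rational(-1, 3)) = Rational(-604, 3)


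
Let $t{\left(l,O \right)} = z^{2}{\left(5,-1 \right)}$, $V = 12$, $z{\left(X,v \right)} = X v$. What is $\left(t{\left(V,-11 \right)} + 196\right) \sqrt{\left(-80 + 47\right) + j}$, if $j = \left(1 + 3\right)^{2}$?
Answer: $221 i \sqrt{17} \approx 911.21 i$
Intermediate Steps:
$t{\left(l,O \right)} = 25$ ($t{\left(l,O \right)} = \left(5 \left(-1\right)\right)^{2} = \left(-5\right)^{2} = 25$)
$j = 16$ ($j = 4^{2} = 16$)
$\left(t{\left(V,-11 \right)} + 196\right) \sqrt{\left(-80 + 47\right) + j} = \left(25 + 196\right) \sqrt{\left(-80 + 47\right) + 16} = 221 \sqrt{-33 + 16} = 221 \sqrt{-17} = 221 i \sqrt{17}$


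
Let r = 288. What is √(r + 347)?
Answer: √635 ≈ 25.199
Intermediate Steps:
√(r + 347) = √(288 + 347) = √635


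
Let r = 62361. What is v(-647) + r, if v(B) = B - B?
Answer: 62361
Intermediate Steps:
v(B) = 0
v(-647) + r = 0 + 62361 = 62361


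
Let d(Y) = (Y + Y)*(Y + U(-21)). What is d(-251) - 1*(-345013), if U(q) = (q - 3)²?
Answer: 181863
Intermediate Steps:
U(q) = (-3 + q)²
d(Y) = 2*Y*(576 + Y) (d(Y) = (Y + Y)*(Y + (-3 - 21)²) = (2*Y)*(Y + (-24)²) = (2*Y)*(Y + 576) = (2*Y)*(576 + Y) = 2*Y*(576 + Y))
d(-251) - 1*(-345013) = 2*(-251)*(576 - 251) - 1*(-345013) = 2*(-251)*325 + 345013 = -163150 + 345013 = 181863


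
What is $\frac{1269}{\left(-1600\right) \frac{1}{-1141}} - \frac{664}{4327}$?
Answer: $\frac{6264126383}{6923200} \approx 904.8$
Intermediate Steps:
$\frac{1269}{\left(-1600\right) \frac{1}{-1141}} - \frac{664}{4327} = \frac{1269}{\left(-1600\right) \left(- \frac{1}{1141}\right)} - \frac{664}{4327} = \frac{1269}{\frac{1600}{1141}} - \frac{664}{4327} = 1269 \cdot \frac{1141}{1600} - \frac{664}{4327} = \frac{1447929}{1600} - \frac{664}{4327} = \frac{6264126383}{6923200}$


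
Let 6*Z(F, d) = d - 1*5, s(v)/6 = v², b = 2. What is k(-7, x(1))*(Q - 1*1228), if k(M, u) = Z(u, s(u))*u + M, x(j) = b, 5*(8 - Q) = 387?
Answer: 12974/15 ≈ 864.93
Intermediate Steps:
Q = -347/5 (Q = 8 - ⅕*387 = 8 - 387/5 = -347/5 ≈ -69.400)
x(j) = 2
s(v) = 6*v²
Z(F, d) = -⅚ + d/6 (Z(F, d) = (d - 1*5)/6 = (d - 5)/6 = (-5 + d)/6 = -⅚ + d/6)
k(M, u) = M + u*(-⅚ + u²) (k(M, u) = (-⅚ + (6*u²)/6)*u + M = (-⅚ + u²)*u + M = u*(-⅚ + u²) + M = M + u*(-⅚ + u²))
k(-7, x(1))*(Q - 1*1228) = (-7 + 2³ - ⅚*2)*(-347/5 - 1*1228) = (-7 + 8 - 5/3)*(-347/5 - 1228) = -⅔*(-6487/5) = 12974/15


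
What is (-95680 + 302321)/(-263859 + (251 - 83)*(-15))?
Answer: -206641/266379 ≈ -0.77574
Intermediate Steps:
(-95680 + 302321)/(-263859 + (251 - 83)*(-15)) = 206641/(-263859 + 168*(-15)) = 206641/(-263859 - 2520) = 206641/(-266379) = 206641*(-1/266379) = -206641/266379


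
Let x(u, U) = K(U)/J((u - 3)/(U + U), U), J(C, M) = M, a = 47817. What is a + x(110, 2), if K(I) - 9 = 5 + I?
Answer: 47825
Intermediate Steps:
K(I) = 14 + I (K(I) = 9 + (5 + I) = 14 + I)
x(u, U) = (14 + U)/U
a + x(110, 2) = 47817 + (14 + 2)/2 = 47817 + (½)*16 = 47817 + 8 = 47825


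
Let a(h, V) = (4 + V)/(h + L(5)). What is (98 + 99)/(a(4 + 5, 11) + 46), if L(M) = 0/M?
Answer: 591/143 ≈ 4.1329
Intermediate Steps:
L(M) = 0
a(h, V) = (4 + V)/h (a(h, V) = (4 + V)/(h + 0) = (4 + V)/h)
(98 + 99)/(a(4 + 5, 11) + 46) = (98 + 99)/((4 + 11)/(4 + 5) + 46) = 197/(15/9 + 46) = 197/((1/9)*15 + 46) = 197/(5/3 + 46) = 197/(143/3) = 197*(3/143) = 591/143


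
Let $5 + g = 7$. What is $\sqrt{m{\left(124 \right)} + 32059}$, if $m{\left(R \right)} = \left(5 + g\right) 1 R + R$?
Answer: $\sqrt{33051} \approx 181.8$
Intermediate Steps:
$g = 2$ ($g = -5 + 7 = 2$)
$m{\left(R \right)} = 8 R$ ($m{\left(R \right)} = \left(5 + 2\right) 1 R + R = 7 \cdot 1 R + R = 7 R + R = 8 R$)
$\sqrt{m{\left(124 \right)} + 32059} = \sqrt{8 \cdot 124 + 32059} = \sqrt{992 + 32059} = \sqrt{33051}$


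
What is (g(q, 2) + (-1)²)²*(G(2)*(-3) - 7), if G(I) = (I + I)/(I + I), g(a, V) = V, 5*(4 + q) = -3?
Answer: -90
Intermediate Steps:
q = -23/5 (q = -4 + (⅕)*(-3) = -4 - ⅗ = -23/5 ≈ -4.6000)
G(I) = 1 (G(I) = (2*I)/((2*I)) = (2*I)*(1/(2*I)) = 1)
(g(q, 2) + (-1)²)²*(G(2)*(-3) - 7) = (2 + (-1)²)²*(1*(-3) - 7) = (2 + 1)²*(-3 - 7) = 3²*(-10) = 9*(-10) = -90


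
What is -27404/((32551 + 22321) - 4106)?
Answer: -13702/25383 ≈ -0.53981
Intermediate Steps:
-27404/((32551 + 22321) - 4106) = -27404/(54872 - 4106) = -27404/50766 = -27404*1/50766 = -13702/25383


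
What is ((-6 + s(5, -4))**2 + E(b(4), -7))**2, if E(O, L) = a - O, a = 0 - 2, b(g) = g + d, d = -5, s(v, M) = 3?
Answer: 64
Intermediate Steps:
b(g) = -5 + g (b(g) = g - 5 = -5 + g)
a = -2
E(O, L) = -2 - O
((-6 + s(5, -4))**2 + E(b(4), -7))**2 = ((-6 + 3)**2 + (-2 - (-5 + 4)))**2 = ((-3)**2 + (-2 - 1*(-1)))**2 = (9 + (-2 + 1))**2 = (9 - 1)**2 = 8**2 = 64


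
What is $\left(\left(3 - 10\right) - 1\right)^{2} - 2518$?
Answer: $-2454$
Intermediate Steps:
$\left(\left(3 - 10\right) - 1\right)^{2} - 2518 = \left(-7 - 1\right)^{2} - 2518 = \left(-8\right)^{2} - 2518 = 64 - 2518 = -2454$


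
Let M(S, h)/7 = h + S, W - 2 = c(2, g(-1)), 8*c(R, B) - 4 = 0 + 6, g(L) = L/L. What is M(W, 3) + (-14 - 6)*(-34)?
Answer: 2895/4 ≈ 723.75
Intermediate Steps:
g(L) = 1
c(R, B) = 5/4 (c(R, B) = 1/2 + (0 + 6)/8 = 1/2 + (1/8)*6 = 1/2 + 3/4 = 5/4)
W = 13/4 (W = 2 + 5/4 = 13/4 ≈ 3.2500)
M(S, h) = 7*S + 7*h (M(S, h) = 7*(h + S) = 7*(S + h) = 7*S + 7*h)
M(W, 3) + (-14 - 6)*(-34) = (7*(13/4) + 7*3) + (-14 - 6)*(-34) = (91/4 + 21) - 20*(-34) = 175/4 + 680 = 2895/4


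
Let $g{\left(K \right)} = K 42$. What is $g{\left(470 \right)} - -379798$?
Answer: $399538$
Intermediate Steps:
$g{\left(K \right)} = 42 K$
$g{\left(470 \right)} - -379798 = 42 \cdot 470 - -379798 = 19740 + 379798 = 399538$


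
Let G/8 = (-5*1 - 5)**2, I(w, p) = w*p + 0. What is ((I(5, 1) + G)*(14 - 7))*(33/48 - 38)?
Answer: -3364095/16 ≈ -2.1026e+5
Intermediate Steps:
I(w, p) = p*w (I(w, p) = p*w + 0 = p*w)
G = 800 (G = 8*(-5*1 - 5)**2 = 8*(-5 - 5)**2 = 8*(-10)**2 = 8*100 = 800)
((I(5, 1) + G)*(14 - 7))*(33/48 - 38) = ((1*5 + 800)*(14 - 7))*(33/48 - 38) = ((5 + 800)*7)*(33*(1/48) - 38) = (805*7)*(11/16 - 38) = 5635*(-597/16) = -3364095/16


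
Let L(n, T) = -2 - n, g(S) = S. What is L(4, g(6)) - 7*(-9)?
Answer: 57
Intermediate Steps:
L(4, g(6)) - 7*(-9) = (-2 - 1*4) - 7*(-9) = (-2 - 4) + 63 = -6 + 63 = 57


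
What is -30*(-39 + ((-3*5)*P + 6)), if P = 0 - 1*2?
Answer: 90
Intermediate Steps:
P = -2 (P = 0 - 2 = -2)
-30*(-39 + ((-3*5)*P + 6)) = -30*(-39 + (-3*5*(-2) + 6)) = -30*(-39 + (-15*(-2) + 6)) = -30*(-39 + (30 + 6)) = -30*(-39 + 36) = -30*(-3) = 90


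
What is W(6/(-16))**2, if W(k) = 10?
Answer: 100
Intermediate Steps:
W(6/(-16))**2 = 10**2 = 100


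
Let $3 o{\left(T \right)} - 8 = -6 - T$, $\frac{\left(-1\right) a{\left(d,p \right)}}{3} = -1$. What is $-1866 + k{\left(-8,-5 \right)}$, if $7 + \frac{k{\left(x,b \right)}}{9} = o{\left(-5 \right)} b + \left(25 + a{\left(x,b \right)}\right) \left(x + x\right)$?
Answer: $-6066$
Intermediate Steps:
$a{\left(d,p \right)} = 3$ ($a{\left(d,p \right)} = \left(-3\right) \left(-1\right) = 3$)
$o{\left(T \right)} = \frac{2}{3} - \frac{T}{3}$ ($o{\left(T \right)} = \frac{8}{3} + \frac{-6 - T}{3} = \frac{8}{3} - \left(2 + \frac{T}{3}\right) = \frac{2}{3} - \frac{T}{3}$)
$k{\left(x,b \right)} = -63 + 21 b + 504 x$ ($k{\left(x,b \right)} = -63 + 9 \left(\left(\frac{2}{3} - - \frac{5}{3}\right) b + \left(25 + 3\right) \left(x + x\right)\right) = -63 + 9 \left(\left(\frac{2}{3} + \frac{5}{3}\right) b + 28 \cdot 2 x\right) = -63 + 9 \left(\frac{7 b}{3} + 56 x\right) = -63 + 9 \left(56 x + \frac{7 b}{3}\right) = -63 + \left(21 b + 504 x\right) = -63 + 21 b + 504 x$)
$-1866 + k{\left(-8,-5 \right)} = -1866 + \left(-63 + 21 \left(-5\right) + 504 \left(-8\right)\right) = -1866 - 4200 = -6066$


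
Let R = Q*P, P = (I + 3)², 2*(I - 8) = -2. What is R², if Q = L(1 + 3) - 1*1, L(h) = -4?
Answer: 250000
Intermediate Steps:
I = 7 (I = 8 + (½)*(-2) = 8 - 1 = 7)
Q = -5 (Q = -4 - 1*1 = -4 - 1 = -5)
P = 100 (P = (7 + 3)² = 10² = 100)
R = -500 (R = -5*100 = -500)
R² = (-500)² = 250000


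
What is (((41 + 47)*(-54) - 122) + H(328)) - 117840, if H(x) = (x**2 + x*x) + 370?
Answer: 92824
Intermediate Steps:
H(x) = 370 + 2*x**2 (H(x) = (x**2 + x**2) + 370 = 2*x**2 + 370 = 370 + 2*x**2)
(((41 + 47)*(-54) - 122) + H(328)) - 117840 = (((41 + 47)*(-54) - 122) + (370 + 2*328**2)) - 117840 = ((88*(-54) - 122) + (370 + 2*107584)) - 117840 = ((-4752 - 122) + (370 + 215168)) - 117840 = (-4874 + 215538) - 117840 = 210664 - 117840 = 92824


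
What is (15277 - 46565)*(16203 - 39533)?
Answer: 729949040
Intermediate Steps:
(15277 - 46565)*(16203 - 39533) = -31288*(-23330) = 729949040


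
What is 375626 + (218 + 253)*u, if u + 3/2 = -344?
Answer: 425791/2 ≈ 2.1290e+5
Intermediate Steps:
u = -691/2 (u = -3/2 - 344 = -691/2 ≈ -345.50)
375626 + (218 + 253)*u = 375626 + (218 + 253)*(-691/2) = 375626 + 471*(-691/2) = 375626 - 325461/2 = 425791/2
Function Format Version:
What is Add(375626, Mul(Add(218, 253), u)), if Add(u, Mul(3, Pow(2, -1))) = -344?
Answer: Rational(425791, 2) ≈ 2.1290e+5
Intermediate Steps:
u = Rational(-691, 2) (u = Add(Rational(-3, 2), -344) = Rational(-691, 2) ≈ -345.50)
Add(375626, Mul(Add(218, 253), u)) = Add(375626, Mul(Add(218, 253), Rational(-691, 2))) = Add(375626, Mul(471, Rational(-691, 2))) = Add(375626, Rational(-325461, 2)) = Rational(425791, 2)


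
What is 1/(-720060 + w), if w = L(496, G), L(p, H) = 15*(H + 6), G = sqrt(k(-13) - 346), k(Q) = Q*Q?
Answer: -47998/34557122715 - I*sqrt(177)/34557122715 ≈ -1.3889e-6 - 3.8499e-10*I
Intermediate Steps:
k(Q) = Q**2
G = I*sqrt(177) (G = sqrt((-13)**2 - 346) = sqrt(169 - 346) = sqrt(-177) = I*sqrt(177) ≈ 13.304*I)
L(p, H) = 90 + 15*H (L(p, H) = 15*(6 + H) = 90 + 15*H)
w = 90 + 15*I*sqrt(177) (w = 90 + 15*(I*sqrt(177)) = 90 + 15*I*sqrt(177) ≈ 90.0 + 199.56*I)
1/(-720060 + w) = 1/(-720060 + (90 + 15*I*sqrt(177))) = 1/(-719970 + 15*I*sqrt(177))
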